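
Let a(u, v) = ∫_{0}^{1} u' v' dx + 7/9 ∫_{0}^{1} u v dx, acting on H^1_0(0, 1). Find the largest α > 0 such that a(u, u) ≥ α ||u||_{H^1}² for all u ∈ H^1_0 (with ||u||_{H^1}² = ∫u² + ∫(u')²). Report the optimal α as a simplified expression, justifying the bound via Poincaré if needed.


α = (7/9 + π^2)/(1 + π^2)

Coercivity of a(·,·) on H^1_0(0, 1) means a(u, u) ≥ α ||u||_{H^1}² for every u ∈ H^1_0.
The interval has length L = 1, and Poincaré/coercivity depend only on L. Here a(u, u) = ∫(u')² + (7/9)·∫u².
Here 0 < c = 7/9 < 1. The condition a(u,u) ≥ α||u||_{H^1}² reads (1−α)∫(u')² ≥ (α−c)∫u². Any admissible α is ≤ 1 (rapidly oscillating u have ∫u²/∫(u')² → 0), and α = 1 would force 0 ≥ (1−c)∫u², impossible since c < 1; so 1−α > 0. By the sharp Poincaré inequality on H^1_0 of an interval of length L, ∫(u')² ≥ (π/L)²∫u² with equality for the first sine mode sin(π(x−x₀)/L) (x₀ the left endpoint), so the inequality holds for all u iff (1−α)(π/L)² ≥ α − c, i.e. α ≤ ((π/L)² + c)/((π/L)² + 1) = (1 + c(L/π)²)/(1 + (L/π)²). With (π/L)² = π^2 and c = 7/9, the largest admissible constant is α = ((π/L)² + c)/((π/L)² + 1).
Simplifying, α = (7/9 + π^2)/(1 + π^2).


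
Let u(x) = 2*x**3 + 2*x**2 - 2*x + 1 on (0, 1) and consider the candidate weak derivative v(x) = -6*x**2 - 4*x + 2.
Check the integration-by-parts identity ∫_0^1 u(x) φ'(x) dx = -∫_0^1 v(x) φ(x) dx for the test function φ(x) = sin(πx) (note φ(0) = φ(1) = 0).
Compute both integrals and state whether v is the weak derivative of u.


LHS = -6/π + 24/π^3, RHS = -24/π^3 + 6/π. No, v is not the weak derivative of u.

u(x) = 2*x**3 + 2*x**2 - 2*x + 1, classical derivative u'(x) = 6*x**2 + 4*x - 2.
φ(x) = sin(πx), so φ'(x) = π*cos(π*x).
Note φ(0) = φ(1) = 0, so the boundary term u·φ vanishes.
LHS = ∫_0^1 u(x) φ'(x) dx = ∫_0^1 (2*π*x^3*cos(π*x) + 2*π*x^2*cos(π*x) - 2*π*x*cos(π*x) + π*cos(π*x)) dx. Term by term:
  ∫_0^1 π*cos(π*x) dx = 0;  ∫_0^1 -2*π*x*cos(π*x) dx = 4/π;  ∫_0^1 2*π*x^2*cos(π*x) dx = -4/π;
  ∫_0^1 2*π*x^3*cos(π*x) dx = -6/π + 24/π^3.
Sum: 0 + 4/π − 4/π + -6/π + 24/π^3 = -6/π + 24/π^3.
So LHS = -6/π + 24/π^3.
∫_0^1 v(x) φ(x) dx = ∫_0^1 (-6*x^2*sin(π*x) - 4*x*sin(π*x) + 2*sin(π*x)) dx. Term by term:
  ∫_0^1 2*sin(π*x) dx = 4/π;  ∫_0^1 -6*x^2*sin(π*x) dx = -6/π + 24/π^3;  ∫_0^1 -4*x*sin(π*x) dx = -4/π.
Sum: 4/π + -6/π + 24/π^3 − 4/π = -6/π + 24/π^3.
So RHS = -∫_0^1 v(x) φ(x) dx = -24/π^3 + 6/π.
LHS − RHS = -12/π + 48/π^3 ≠ 0, so the identity fails.
(For a valid weak derivative the identity must hold for EVERY test function, in particular this one. The failure shows v is NOT the weak derivative of u.)
Correct weak derivative would be u'(x) = 6*x**2 + 4*x - 2.


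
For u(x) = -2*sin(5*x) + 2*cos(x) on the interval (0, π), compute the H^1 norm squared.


||u||_{H^1(0,π)}^2 = 56*π

u'(x) = -2*sin(x) - 10*cos(5*x).
Expand u² and (u')² and integrate term by term on (0, π), using: for integers n ≥ 1, ∫_0^π sin²(nx) dx = ∫_0^π cos²(nx) dx = π/2; for n ≠ n', ∫_0^π sin(nx)sin(n'x) dx = ∫_0^π cos(nx)cos(n'x) dx = 0; and by product-to-sum, ∫_0^π sin(nx)cos(n'x) dx = ½∫_0^π [sin((n+n')x) + sin((n−n')x)] dx, which is 0 when n+n' is even and 2n/(n²−n'²) when n+n' is odd (it need not vanish on (0, π)).
  u² squared terms: (-2)²·∫sin(5x)² dx = 4·π/2 = 2*π;  (2)²·∫cos(x)² dx = 4·π/2 = 2*π.
  u² cross terms: 2·(-2)·(2)·∫sin(5x)·cos(x) dx = -8·(0) = 0.
  So ∫_0^π u² dx = 2*π + 2*π + 0 = 4*π.
  (u')² squared terms: (-10)²·∫cos(5x)² dx = 100·π/2 = 50*π;  (-2)²·∫sin(x)² dx = 4·π/2 = 2*π.
  (u')² cross terms: 2·(-10)·(-2)·∫cos(5x)·sin(x) dx = 40·(0) = 0.
  So ∫_0^π (u')² dx = 50*π + 2*π + 0 = 52*π.
||u||_{H^1}^2 = (4*π) + (52*π) = 56*π.


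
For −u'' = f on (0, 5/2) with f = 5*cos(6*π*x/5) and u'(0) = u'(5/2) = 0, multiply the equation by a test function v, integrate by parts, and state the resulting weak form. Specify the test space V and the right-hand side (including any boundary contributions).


V = H^1(0, 5/2) (no boundary constraint on v; u is determined up to an additive constant); weak form: ∫_0^5/2 u'v' dx = ∫_0^5/2 (5*cos(6*π*x/5)) v dx for all v ∈ V.

Multiply both sides by a test function v and integrate from 0 to 5/2:
  ∫_0^5/2 −u''(x) v(x) dx = ∫_0^5/2 f(x) v(x) dx.
Integrate the LHS by parts once:
  ∫_0^5/2 −u'' v dx = −[u'(x) v(x)]_0^5/2 + ∫_0^5/2 u'(x) v'(x) dx.
Thus ∫_0^5/2 u'(x) v'(x) dx = ∫_0^5/2 f(x) v(x) dx + [u'(x) v(x)]_0^5/2.
Choose V so that boundary terms are either known or forced to vanish.
u has homogeneous Neumann: u'(0) = u'(5/2) = 0. So [u' v]_0^5/2 = 0·v(5/2) − 0·v(0) = 0 for any v; take V = H^1(0, 5/2).
Weak formulation: find u (satisfying any essential BC) such that ∫_0^5/2 u'(x) v'(x) dx = ∫_0^5/2 f v dx for all v ∈ V (homogeneous Neumann, so boundary terms vanish).
Substituting f(x) = 5*cos(6*π*x/5), the right-hand side is ∫_0^5/2 (5*cos(6*π*x/5)) v dx.
Compatibility check (pure Neumann): taking v ≡ 1 ∈ V gives 0 = ∫_0^5/2 f dx + (0) − (0), i.e. ∫_0^5/2 f dx must equal u'(0) − u'(5/2) = 0. Indeed ∫_0^5/2 (5*cos(6*π*x/5)) dx = 0, so the data are compatible. The solution is then unique only up to an additive constant (fix it e.g. by requiring ∫_0^5/2 u dx = 0).


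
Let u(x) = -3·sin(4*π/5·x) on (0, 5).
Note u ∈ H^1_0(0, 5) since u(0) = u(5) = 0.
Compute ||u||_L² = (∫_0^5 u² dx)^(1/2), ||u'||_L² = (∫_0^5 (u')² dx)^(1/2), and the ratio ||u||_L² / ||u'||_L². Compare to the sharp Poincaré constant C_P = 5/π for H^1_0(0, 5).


||u||_L² / ||u'||_L² = 5/(4*π) < C_P = 5/π.

u(x) = -3·sin(4*π/5·x), so u'(x) = -12*π*cos(4*π*x/5)/5.
Writing u(x) = A·sin(kπx/L) with A = -3 and k = 4, use ∫_0^L sin²(kπx/L) dx = L/2 and ∫_0^L cos²(kπx/L) dx = L/2.
u² = 9·sin²(4*π/5·x) and (u')² = 144*π^2/25·cos²(4*π/5·x), and each of sin², cos² integrates to L/2 = 5/2 over (0, 5).
∫_0^5 u² dx = 45/2, so ||u||_L² = 3*sqrt(10)/2.
∫_0^5 (u')² dx = 72*π^2/5, so ||u'||_L² = 6*sqrt(10)*π/5.
Ratio ||u||_L² / ||u'||_L² = 5/(4*π).
Sharp Poincaré constant on H^1_0(0, 5) is C_P = L/π = 5/π, achieved by sin(π/5·x).
This is the k = 4 harmonic; the ratio L/(kπ) is strictly less than C_P = L/π, consistent with the sharp inequality ||u||_L² ≤ C_P ||u'||_L².


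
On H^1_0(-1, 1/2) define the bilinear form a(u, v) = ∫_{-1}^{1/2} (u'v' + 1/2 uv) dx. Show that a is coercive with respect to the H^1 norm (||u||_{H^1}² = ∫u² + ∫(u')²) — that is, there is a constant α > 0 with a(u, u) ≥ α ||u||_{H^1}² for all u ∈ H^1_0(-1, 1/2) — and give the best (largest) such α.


α = (9 + 8*π^2)/(2*(9 + 4*π^2))

Coercivity of a(·,·) on H^1_0(-1, 1/2) means a(u, u) ≥ α ||u||_{H^1}² for every u ∈ H^1_0.
The interval has length L = 3/2, and Poincaré/coercivity depend only on L. Here a(u, u) = ∫(u')² + (1/2)·∫u².
Here 0 < c = 1/2 < 1. The condition a(u,u) ≥ α||u||_{H^1}² reads (1−α)∫(u')² ≥ (α−c)∫u². Any admissible α is ≤ 1 (rapidly oscillating u have ∫u²/∫(u')² → 0), and α = 1 would force 0 ≥ (1−c)∫u², impossible since c < 1; so 1−α > 0. By the sharp Poincaré inequality on H^1_0 of an interval of length L, ∫(u')² ≥ (π/L)²∫u² with equality for the first sine mode sin(π(x−x₀)/L) (x₀ the left endpoint), so the inequality holds for all u iff (1−α)(π/L)² ≥ α − c, i.e. α ≤ ((π/L)² + c)/((π/L)² + 1) = (1 + c(L/π)²)/(1 + (L/π)²). With (π/L)² = 4*π^2/9 and c = 1/2, the largest admissible constant is α = ((π/L)² + c)/((π/L)² + 1).
Simplifying, α = (9 + 8*π^2)/(2*(9 + 4*π^2)).


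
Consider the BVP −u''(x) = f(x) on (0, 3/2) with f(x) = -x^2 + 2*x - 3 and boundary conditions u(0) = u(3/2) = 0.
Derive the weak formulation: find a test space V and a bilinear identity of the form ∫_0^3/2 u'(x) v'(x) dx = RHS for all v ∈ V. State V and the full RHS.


V = H^1_0(0, 3/2) (so v(0) = v(3/2) = 0); weak form: ∫_0^3/2 u'v' dx = ∫_0^3/2 (-x^2 + 2*x - 3) v dx for all v ∈ V.

Multiply both sides by a test function v and integrate from 0 to 3/2:
  ∫_0^3/2 −u''(x) v(x) dx = ∫_0^3/2 f(x) v(x) dx.
Integrate the LHS by parts once:
  ∫_0^3/2 −u'' v dx = −[u'(x) v(x)]_0^3/2 + ∫_0^3/2 u'(x) v'(x) dx.
Thus ∫_0^3/2 u'(x) v'(x) dx = ∫_0^3/2 f(x) v(x) dx + [u'(x) v(x)]_0^3/2.
Choose V so that boundary terms are either known or forced to vanish.
u is Dirichlet: u(0) = u(3/2) = 0. Let V = H^1_0(0, 3/2); then v(0) = v(3/2) = 0, and [u' v]_0^3/2 = 0.
Weak formulation: find u (satisfying any essential BC) such that ∫_0^3/2 u'(x) v'(x) dx = ∫_0^3/2 f v dx for all v ∈ V.
Substituting f(x) = -x^2 + 2*x - 3, the right-hand side is ∫_0^3/2 (-x^2 + 2*x - 3) v dx.


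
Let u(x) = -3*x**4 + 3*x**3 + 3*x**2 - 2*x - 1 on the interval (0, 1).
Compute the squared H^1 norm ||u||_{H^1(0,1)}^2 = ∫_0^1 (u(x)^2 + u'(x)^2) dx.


||u||_{H^1}^2 = 325/84

The H^1 norm (squared) on an interval (0, L) is
  ||u||_{H^1}^2 = ∫_0^L u(x)^2 dx + ∫_0^L u'(x)^2 dx.
Compute u'(x) = -12*x**3 + 9*x**2 + 6*x - 2.
Then u(x)^2 = 9*x**8 - 18*x**7 - 9*x**6 + 30*x**5 + 3*x**4 - 18*x**3 - 2*x**2 + 4*x + 1 and u'(x)^2 = 144*x**6 - 216*x**5 - 63*x**4 + 156*x**3 - 24*x + 4.
Integrate each monomial from 0 to 1 using ∫_0^1 c·x^n dx = c·1^(n+1)/(n+1):
  ∫_0^1 u(x)^2 dx = ∫_0^1 (9*x^8 - 18*x^7 - 9*x^6 + 30*x^5 + 3*x^4 - 18*x^3 - 2*x^2 + 4*x + 1) dx. Term by term:
    ∫_0^1 9*x^8 dx = 1;  ∫_0^1 -18*x^7 dx = -9/4;  ∫_0^1 -9*x^6 dx = -9/7;
    ∫_0^1 30*x^5 dx = 5;  ∫_0^1 3*x^4 dx = 3/5;  ∫_0^1 -18*x^3 dx = -9/2;
    ∫_0^1 -2*x^2 dx = -2/3;  ∫_0^1 4*x dx = 2;  ∫_0^1 1 dx = 1.
  Sum: 1 − 9/4 − 9/7 + 5 + 3/5 − 9/2 − 2/3 + 2 + 1 = 377/420.
  ∫_0^1 u'(x)^2 dx = ∫_0^1 (144*x^6 - 216*x^5 - 63*x^4 + 156*x^3 - 24*x + 4) dx. Term by term:
    ∫_0^1 144*x^6 dx = 144/7;  ∫_0^1 -216*x^5 dx = -36;  ∫_0^1 -63*x^4 dx = -63/5;
    ∫_0^1 156*x^3 dx = 39;  ∫_0^1 -24*x dx = -12;  ∫_0^1 4 dx = 4.
  Sum: 144/7 − 36 − 63/5 + 39 − 12 + 4 = 104/35.
Adding: ||u||_{H^1}^2 = 377/420 + 104/35 = 325/84.


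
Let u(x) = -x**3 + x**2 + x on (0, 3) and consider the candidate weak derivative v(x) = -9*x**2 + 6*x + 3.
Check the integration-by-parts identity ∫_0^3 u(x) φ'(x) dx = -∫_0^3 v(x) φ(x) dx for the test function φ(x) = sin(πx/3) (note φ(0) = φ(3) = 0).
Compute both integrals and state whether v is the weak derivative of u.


LHS = -324/π^3 + 57/π, RHS = -972/π^3 + 171/π. No, v is not the weak derivative of u.

u(x) = -x**3 + x**2 + x, classical derivative u'(x) = -3*x**2 + 2*x + 1.
φ(x) = sin(πx/3), so φ'(x) = π*cos(π*x/3)/3.
Note φ(0) = φ(3) = 0, so the boundary term u·φ vanishes.
LHS = ∫_0^3 u(x) φ'(x) dx = ∫_0^3 (-π*x^3*cos(π*x/3)/3 + π*x^2*cos(π*x/3)/3 + π*x*cos(π*x/3)/3) dx. Term by term:
  ∫_0^3 -π*x^3*cos(π*x/3)/3 dx = -324/π^3 + 81/π;  ∫_0^3 π*x*cos(π*x/3)/3 dx = -6/π;  ∫_0^3 π*x^2*cos(π*x/3)/3 dx = -18/π.
Sum: -324/π^3 + 81/π − 6/π − 18/π = -324/π^3 + 57/π.
So LHS = -324/π^3 + 57/π.
∫_0^3 v(x) φ(x) dx = ∫_0^3 (-9*x^2*sin(π*x/3) + 6*x*sin(π*x/3) + 3*sin(π*x/3)) dx. Term by term:
  ∫_0^3 3*sin(π*x/3) dx = 18/π;  ∫_0^3 -9*x^2*sin(π*x/3) dx = -243/π + 972/π^3;  ∫_0^3 6*x*sin(π*x/3) dx = 54/π.
Sum: 18/π + -243/π + 972/π^3 + 54/π = -171/π + 972/π^3.
So RHS = -∫_0^3 v(x) φ(x) dx = -972/π^3 + 171/π.
LHS − RHS = -114/π + 648/π^3 ≠ 0, so the identity fails.
(For a valid weak derivative the identity must hold for EVERY test function, in particular this one. The failure shows v is NOT the weak derivative of u.)
Correct weak derivative would be u'(x) = -3*x**2 + 2*x + 1.


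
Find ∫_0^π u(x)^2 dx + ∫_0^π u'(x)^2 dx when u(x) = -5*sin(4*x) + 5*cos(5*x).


||u||_{H^1(0,π)}^2 = 10400/9 + 1075*π/2

u'(x) = -25*sin(5*x) - 20*cos(4*x).
Expand u² and (u')² and integrate term by term on (0, π), using: for integers n ≥ 1, ∫_0^π sin²(nx) dx = ∫_0^π cos²(nx) dx = π/2; for n ≠ n', ∫_0^π sin(nx)sin(n'x) dx = ∫_0^π cos(nx)cos(n'x) dx = 0; and by product-to-sum, ∫_0^π sin(nx)cos(n'x) dx = ½∫_0^π [sin((n+n')x) + sin((n−n')x)] dx, which is 0 when n+n' is even and 2n/(n²−n'²) when n+n' is odd (it need not vanish on (0, π)).
  u² squared terms: (-5)²·∫sin(4x)² dx = 25·π/2 = 25*π/2;  (5)²·∫cos(5x)² dx = 25·π/2 = 25*π/2.
  u² cross terms: 2·(-5)·(5)·∫sin(4x)·cos(5x) dx = -50·(-8/9) = 400/9.
  So ∫_0^π u² dx = 25*π/2 + 25*π/2 + 400/9 = 400/9 + 25*π.
  (u')² squared terms: (-25)²·∫sin(5x)² dx = 625·π/2 = 625*π/2;  (-20)²·∫cos(4x)² dx = 400·π/2 = 200*π.
  (u')² cross terms: 2·(-25)·(-20)·∫sin(5x)·cos(4x) dx = 1000·(10/9) = 10000/9.
  So ∫_0^π (u')² dx = 625*π/2 + 200*π + 10000/9 = 10000/9 + 1025*π/2.
||u||_{H^1}^2 = (400/9 + 25*π) + (10000/9 + 1025*π/2) = 10400/9 + 1075*π/2.


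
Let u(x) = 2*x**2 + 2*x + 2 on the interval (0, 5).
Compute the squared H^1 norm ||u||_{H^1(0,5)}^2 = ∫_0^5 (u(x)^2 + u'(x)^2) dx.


||u||_{H^1}^2 = 15770/3

The H^1 norm (squared) on an interval (0, L) is
  ||u||_{H^1}^2 = ∫_0^L u(x)^2 dx + ∫_0^L u'(x)^2 dx.
Compute u'(x) = 4*x + 2.
Then u(x)^2 = 4*x**4 + 8*x**3 + 12*x**2 + 8*x + 4 and u'(x)^2 = 16*x**2 + 16*x + 4.
Integrate each monomial from 0 to 5 using ∫_0^5 c·x^n dx = c·5^(n+1)/(n+1):
  ∫_0^5 u(x)^2 dx = ∫_0^5 (4*x^4 + 8*x^3 + 12*x^2 + 8*x + 4) dx. Term by term:
    ∫_0^5 4*x^4 dx = 2500;  ∫_0^5 8*x^3 dx = 1250;  ∫_0^5 12*x^2 dx = 500;
    ∫_0^5 8*x dx = 100;  ∫_0^5 4 dx = 20.
  Sum: 2500 + 1250 + 500 + 100 + 20 = 4370.
  ∫_0^5 u'(x)^2 dx = ∫_0^5 (16*x^2 + 16*x + 4) dx. Term by term:
    ∫_0^5 16*x^2 dx = 2000/3;  ∫_0^5 16*x dx = 200;  ∫_0^5 4 dx = 20.
  Sum: 2000/3 + 200 + 20 = 2660/3.
Adding: ||u||_{H^1}^2 = 4370 + 2660/3 = 15770/3.


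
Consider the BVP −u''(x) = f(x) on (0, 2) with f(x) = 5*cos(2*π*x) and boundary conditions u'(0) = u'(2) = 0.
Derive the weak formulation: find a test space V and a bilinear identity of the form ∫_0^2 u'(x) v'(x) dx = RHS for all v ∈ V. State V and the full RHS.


V = H^1(0, 2) (no boundary constraint on v; u is determined up to an additive constant); weak form: ∫_0^2 u'v' dx = ∫_0^2 (5*cos(2*π*x)) v dx for all v ∈ V.

Multiply both sides by a test function v and integrate from 0 to 2:
  ∫_0^2 −u''(x) v(x) dx = ∫_0^2 f(x) v(x) dx.
Integrate the LHS by parts once:
  ∫_0^2 −u'' v dx = −[u'(x) v(x)]_0^2 + ∫_0^2 u'(x) v'(x) dx.
Thus ∫_0^2 u'(x) v'(x) dx = ∫_0^2 f(x) v(x) dx + [u'(x) v(x)]_0^2.
Choose V so that boundary terms are either known or forced to vanish.
u has homogeneous Neumann: u'(0) = u'(2) = 0. So [u' v]_0^2 = 0·v(2) − 0·v(0) = 0 for any v; take V = H^1(0, 2).
Weak formulation: find u (satisfying any essential BC) such that ∫_0^2 u'(x) v'(x) dx = ∫_0^2 f v dx for all v ∈ V (homogeneous Neumann, so boundary terms vanish).
Substituting f(x) = 5*cos(2*π*x), the right-hand side is ∫_0^2 (5*cos(2*π*x)) v dx.
Compatibility check (pure Neumann): taking v ≡ 1 ∈ V gives 0 = ∫_0^2 f dx + (0) − (0), i.e. ∫_0^2 f dx must equal u'(0) − u'(2) = 0. Indeed ∫_0^2 (5*cos(2*π*x)) dx = 0, so the data are compatible. The solution is then unique only up to an additive constant (fix it e.g. by requiring ∫_0^2 u dx = 0).


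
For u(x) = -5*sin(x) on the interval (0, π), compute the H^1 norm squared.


||u||_{H^1(0,π)}^2 = 25*π

u'(x) = -5*cos(x).
Expand u² and (u')² and integrate term by term on (0, π), using: for integers n ≥ 1, ∫_0^π sin²(nx) dx = ∫_0^π cos²(nx) dx = π/2; for n ≠ n', ∫_0^π sin(nx)sin(n'x) dx = ∫_0^π cos(nx)cos(n'x) dx = 0; and by product-to-sum, ∫_0^π sin(nx)cos(n'x) dx = ½∫_0^π [sin((n+n')x) + sin((n−n')x)] dx, which is 0 when n+n' is even and 2n/(n²−n'²) when n+n' is odd (it need not vanish on (0, π)).
  u² squared terms: (-5)²·∫sin(x)² dx = 25·π/2 = 25*π/2.
  So ∫_0^π u² dx = 25*π/2.
  (u')² squared terms: (-5)²·∫cos(x)² dx = 25·π/2 = 25*π/2.
  So ∫_0^π (u')² dx = 25*π/2.
||u||_{H^1}^2 = (25*π/2) + (25*π/2) = 25*π.


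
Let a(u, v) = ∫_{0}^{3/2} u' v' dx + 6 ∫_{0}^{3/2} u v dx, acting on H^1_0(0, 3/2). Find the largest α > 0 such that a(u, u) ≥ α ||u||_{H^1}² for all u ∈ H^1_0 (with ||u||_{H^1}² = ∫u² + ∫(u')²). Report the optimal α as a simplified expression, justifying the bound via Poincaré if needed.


α = 1

Coercivity of a(·,·) on H^1_0(0, 3/2) means a(u, u) ≥ α ||u||_{H^1}² for every u ∈ H^1_0.
The interval has length L = 3/2, and Poincaré/coercivity depend only on L. Here a(u, u) = ∫(u')² + (6)·∫u².
Here c = 6 ≥ 1, so a(u,u) = ∫(u')² + c∫u² ≥ ∫(u')² + ∫u² = ||u||_{H^1}², i.e. α = 1 works. No larger α is possible: a(u,u) ≥ α||u||_{H^1}² means (1−α)∫(u')² ≥ (α−c)∫u², and for the modes u_n = sin(nπ(x−x₀)/L) (x₀ the left endpoint) one has ∫u_n²/∫(u_n')² = (L/(nπ))² → 0, so a(u_n,u_n)/||u_n||_{H^1}² → 1. Hence the optimal constant is α = 1.
Therefore α = 1.


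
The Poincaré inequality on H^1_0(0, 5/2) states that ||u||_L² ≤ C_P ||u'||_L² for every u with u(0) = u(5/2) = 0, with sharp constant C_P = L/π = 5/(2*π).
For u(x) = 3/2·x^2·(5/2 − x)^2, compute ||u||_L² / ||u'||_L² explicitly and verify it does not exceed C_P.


||u||_L² / ||u'||_L² = 5*sqrt(3)/12 < C_P = 5/(2*π).

u(x) = 3/2·x^2·(5/2 − x)^2, so u'(x) = 3*x*(2*x - 5)*(4*x - 5)/4.
u(x) = 3/2·x^2·(5/2 − x)^2 vanishes at x = 0 and x = 5/2, so u ∈ H^1_0(0, 5/2). Differentiate via the product rule and integrate the resulting polynomials term by term.
  ∫_0^5/2 u² dx = ∫_0^5/2 (9*x^8/4 - 45*x^7/2 + 675*x^6/8 - 1125*x^5/8 + 5625*x^4/64) dx. Term by term:
    ∫_0^5/2 9*x^8/4 dx = 1953125/2048;  ∫_0^5/2 -45*x^7/2 dx = -17578125/4096;  ∫_0^5/2 675*x^6/8 dx = 52734375/7168;
    ∫_0^5/2 -1125*x^5/8 dx = -5859375/1024;  ∫_0^5/2 5625*x^4/64 dx = 3515625/2048.
  Sum: 1953125/2048 − 17578125/4096 + 52734375/7168 − 5859375/1024 + 3515625/2048 = 390625/28672.
  ∫_0^5/2 (u')² dx = ∫_0^5/2 (36*x^6 - 270*x^5 + 2925*x^4/4 - 3375*x^3/4 + 5625*x^2/16) dx. Term by term:
    ∫_0^5/2 36*x^6 dx = 703125/224;  ∫_0^5/2 -270*x^5 dx = -703125/64;  ∫_0^5/2 2925*x^4/4 dx = 1828125/128;
    ∫_0^5/2 -3375*x^3/4 dx = -2109375/256;  ∫_0^5/2 5625*x^2/16 dx = 234375/128.
  Sum: 703125/224 − 703125/64 + 1828125/128 − 2109375/256 + 234375/128 = 46875/1792.
∫_0^5/2 u² dx = 390625/28672, so ||u||_L² = 625*sqrt(7)/448.
∫_0^5/2 (u')² dx = 46875/1792, so ||u'||_L² = 125*sqrt(21)/112.
Ratio ||u||_L² / ||u'||_L² = 5*sqrt(3)/12.
Sharp Poincaré constant on H^1_0(0, 5/2) is C_P = L/π = 5/(2*π), achieved by sin(2*π/5·x).
A polynomial bump cannot attain the sharp Poincaré constant (only the first sine eigenfunction does), so the ratio is strictly less than C_P, consistent with ||u||_L² ≤ C_P ||u'||_L².


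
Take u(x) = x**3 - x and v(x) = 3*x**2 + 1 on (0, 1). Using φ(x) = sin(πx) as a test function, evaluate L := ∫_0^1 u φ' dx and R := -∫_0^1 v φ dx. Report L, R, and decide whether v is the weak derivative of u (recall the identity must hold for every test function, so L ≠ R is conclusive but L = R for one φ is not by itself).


LHS = (12 - π^2)/π^3, RHS = -5/π + 12/π^3. No, v is not the weak derivative of u.

u(x) = x**3 - x, classical derivative u'(x) = 3*x**2 - 1.
φ(x) = sin(πx), so φ'(x) = π*cos(π*x).
Note φ(0) = φ(1) = 0, so the boundary term u·φ vanishes.
LHS = ∫_0^1 u(x) φ'(x) dx = ∫_0^1 (π*x^3*cos(π*x) - π*x*cos(π*x)) dx. Term by term:
  ∫_0^1 π*x^3*cos(π*x) dx = -3/π + 12/π^3;  ∫_0^1 -π*x*cos(π*x) dx = 2/π.
Sum: -3/π + 12/π^3 + 2/π = (12 - π^2)/π^3.
So LHS = (12 - π^2)/π^3.
∫_0^1 v(x) φ(x) dx = ∫_0^1 (3*x^2*sin(π*x) + sin(π*x)) dx. Term by term:
  ∫_0^1 3*x^2*sin(π*x) dx = -12/π^3 + 3/π;  ∫_0^1 sin(π*x) dx = 2/π.
Sum: -12/π^3 + 3/π + 2/π = -12/π^3 + 5/π.
So RHS = -∫_0^1 v(x) φ(x) dx = -5/π + 12/π^3.
LHS − RHS = 4/π ≠ 0, so the identity fails.
(For a valid weak derivative the identity must hold for EVERY test function, in particular this one. The failure shows v is NOT the weak derivative of u.)
Correct weak derivative would be u'(x) = 3*x**2 - 1.


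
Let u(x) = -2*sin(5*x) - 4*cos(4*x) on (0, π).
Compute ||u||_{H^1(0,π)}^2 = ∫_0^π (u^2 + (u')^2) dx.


||u||_{H^1(0,π)}^2 = 2720/9 + 188*π

u'(x) = 16*sin(4*x) - 10*cos(5*x).
Expand u² and (u')² and integrate term by term on (0, π), using: for integers n ≥ 1, ∫_0^π sin²(nx) dx = ∫_0^π cos²(nx) dx = π/2; for n ≠ n', ∫_0^π sin(nx)sin(n'x) dx = ∫_0^π cos(nx)cos(n'x) dx = 0; and by product-to-sum, ∫_0^π sin(nx)cos(n'x) dx = ½∫_0^π [sin((n+n')x) + sin((n−n')x)] dx, which is 0 when n+n' is even and 2n/(n²−n'²) when n+n' is odd (it need not vanish on (0, π)).
  u² squared terms: (-4)²·∫cos(4x)² dx = 16·π/2 = 8*π;  (-2)²·∫sin(5x)² dx = 4·π/2 = 2*π.
  u² cross terms: 2·(-4)·(-2)·∫cos(4x)·sin(5x) dx = 16·(10/9) = 160/9.
  So ∫_0^π u² dx = 8*π + 2*π + 160/9 = 160/9 + 10*π.
  (u')² squared terms: (-10)²·∫cos(5x)² dx = 100·π/2 = 50*π;  (16)²·∫sin(4x)² dx = 256·π/2 = 128*π.
  (u')² cross terms: 2·(-10)·(16)·∫cos(5x)·sin(4x) dx = -320·(-8/9) = 2560/9.
  So ∫_0^π (u')² dx = 50*π + 128*π + 2560/9 = 2560/9 + 178*π.
||u||_{H^1}^2 = (160/9 + 10*π) + (2560/9 + 178*π) = 2720/9 + 188*π.


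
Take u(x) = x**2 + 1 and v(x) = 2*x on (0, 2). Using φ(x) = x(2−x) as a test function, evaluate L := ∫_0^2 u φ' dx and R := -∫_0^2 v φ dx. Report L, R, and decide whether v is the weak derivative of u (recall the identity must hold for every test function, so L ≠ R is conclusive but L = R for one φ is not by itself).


LHS = -8/3, RHS = -8/3. Yes, v = u' weakly.

u(x) = x**2 + 1, classical derivative u'(x) = 2*x.
φ(x) = x(2−x), so φ'(x) = 2 - 2*x.
Note φ(0) = φ(2) = 0, so the boundary term u·φ vanishes.
LHS = ∫_0^2 u(x) φ'(x) dx = ∫_0^2 (-2*x^3 + 2*x^2 - 2*x + 2) dx. Term by term:
  ∫_0^2 -2*x^3 dx = -8;  ∫_0^2 2*x^2 dx = 16/3;  ∫_0^2 -2*x dx = -4;
  ∫_0^2 2 dx = 4.
Sum: -8 + 16/3 − 4 + 4 = -8/3.
So LHS = -8/3.
∫_0^2 v(x) φ(x) dx = ∫_0^2 (-2*x^3 + 4*x^2) dx. Term by term:
  ∫_0^2 -2*x^3 dx = -8;  ∫_0^2 4*x^2 dx = 32/3.
Sum: -8 + 32/3 = 8/3.
So RHS = -∫_0^2 v(x) φ(x) dx = -8/3.
LHS = RHS, so the identity holds for this test φ.
Moreover u is smooth here and v(x) = u'(x) = 2*x pointwise, so the identity holds for every test function. Hence v is the weak derivative of u.


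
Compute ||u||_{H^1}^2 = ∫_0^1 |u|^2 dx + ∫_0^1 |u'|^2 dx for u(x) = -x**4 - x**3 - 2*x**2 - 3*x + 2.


||u||_{H^1}^2 = 11357/180

The H^1 norm (squared) on an interval (0, L) is
  ||u||_{H^1}^2 = ∫_0^L u(x)^2 dx + ∫_0^L u'(x)^2 dx.
Compute u'(x) = -4*x**3 - 3*x**2 - 4*x - 3.
Then u(x)^2 = x**8 + 2*x**7 + 5*x**6 + 10*x**5 + 6*x**4 + 8*x**3 + x**2 - 12*x + 4 and u'(x)^2 = 16*x**6 + 24*x**5 + 41*x**4 + 48*x**3 + 34*x**2 + 24*x + 9.
Integrate each monomial from 0 to 1 using ∫_0^1 c·x^n dx = c·1^(n+1)/(n+1):
  ∫_0^1 u(x)^2 dx = ∫_0^1 (x^8 + 2*x^7 + 5*x^6 + 10*x^5 + 6*x^4 + 8*x^3 + x^2 - 12*x + 4) dx. Term by term:
    ∫_0^1 x^8 dx = 1/9;  ∫_0^1 2*x^7 dx = 1/4;  ∫_0^1 5*x^6 dx = 5/7;
    ∫_0^1 10*x^5 dx = 5/3;  ∫_0^1 6*x^4 dx = 6/5;  ∫_0^1 8*x^3 dx = 2;
    ∫_0^1 x^2 dx = 1/3;  ∫_0^1 -12*x dx = -6;  ∫_0^1 4 dx = 4.
  Sum: 1/9 + 1/4 + 5/7 + 5/3 + 6/5 + 2 + 1/3 − 6 + 4 = 5387/1260.
  ∫_0^1 u'(x)^2 dx = ∫_0^1 (16*x^6 + 24*x^5 + 41*x^4 + 48*x^3 + 34*x^2 + 24*x + 9) dx. Term by term:
    ∫_0^1 16*x^6 dx = 16/7;  ∫_0^1 24*x^5 dx = 4;  ∫_0^1 41*x^4 dx = 41/5;
    ∫_0^1 48*x^3 dx = 12;  ∫_0^1 34*x^2 dx = 34/3;  ∫_0^1 24*x dx = 12;
    ∫_0^1 9 dx = 9.
  Sum: 16/7 + 4 + 41/5 + 12 + 34/3 + 12 + 9 = 6176/105.
Adding: ||u||_{H^1}^2 = 5387/1260 + 6176/105 = 11357/180.


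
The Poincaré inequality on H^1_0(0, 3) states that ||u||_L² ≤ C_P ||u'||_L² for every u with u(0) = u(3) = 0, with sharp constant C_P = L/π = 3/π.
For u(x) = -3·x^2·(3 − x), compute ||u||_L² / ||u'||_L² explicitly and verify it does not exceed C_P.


||u||_L² / ||u'||_L² = 3*sqrt(14)/14 < C_P = 3/π.

u(x) = -3·x^2·(3 − x), so u'(x) = 9*x*(x - 2).
u(x) = -3·x^2·(3 − x) vanishes at x = 0 and x = 3, so u ∈ H^1_0(0, 3). Differentiate via the product rule and integrate the resulting polynomials term by term.
  ∫_0^3 u² dx = ∫_0^3 (9*x^6 - 54*x^5 + 81*x^4) dx. Term by term:
    ∫_0^3 9*x^6 dx = 19683/7;  ∫_0^3 -54*x^5 dx = -6561;  ∫_0^3 81*x^4 dx = 19683/5.
  Sum: 19683/7 − 6561 + 19683/5 = 6561/35.
  ∫_0^3 (u')² dx = ∫_0^3 (81*x^4 - 324*x^3 + 324*x^2) dx. Term by term:
    ∫_0^3 81*x^4 dx = 19683/5;  ∫_0^3 -324*x^3 dx = -6561;  ∫_0^3 324*x^2 dx = 2916.
  Sum: 19683/5 − 6561 + 2916 = 1458/5.
∫_0^3 u² dx = 6561/35, so ||u||_L² = 81*sqrt(35)/35.
∫_0^3 (u')² dx = 1458/5, so ||u'||_L² = 27*sqrt(10)/5.
Ratio ||u||_L² / ||u'||_L² = 3*sqrt(14)/14.
Sharp Poincaré constant on H^1_0(0, 3) is C_P = L/π = 3/π, achieved by sin(π/3·x).
A polynomial bump cannot attain the sharp Poincaré constant (only the first sine eigenfunction does), so the ratio is strictly less than C_P, consistent with ||u||_L² ≤ C_P ||u'||_L².


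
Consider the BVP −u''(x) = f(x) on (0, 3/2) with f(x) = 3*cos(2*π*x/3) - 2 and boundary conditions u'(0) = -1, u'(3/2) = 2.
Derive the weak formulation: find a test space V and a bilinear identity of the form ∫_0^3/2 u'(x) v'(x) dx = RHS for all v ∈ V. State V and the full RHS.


V = H^1(0, 3/2) (v unrestricted at boundary; u is determined up to an additive constant); weak form: ∫_0^3/2 u'v' dx = ∫_0^3/2 (3*cos(2*π*x/3) - 2) v dx + 2·v(3/2) + v(0) for all v ∈ V.

Multiply both sides by a test function v and integrate from 0 to 3/2:
  ∫_0^3/2 −u''(x) v(x) dx = ∫_0^3/2 f(x) v(x) dx.
Integrate the LHS by parts once:
  ∫_0^3/2 −u'' v dx = −[u'(x) v(x)]_0^3/2 + ∫_0^3/2 u'(x) v'(x) dx.
Thus ∫_0^3/2 u'(x) v'(x) dx = ∫_0^3/2 f(x) v(x) dx + [u'(x) v(x)]_0^3/2.
Choose V so that boundary terms are either known or forced to vanish.
u has inhomogeneous Neumann u'(0) = -1, u'(3/2) = 2. [u' v]_0^3/2 = (2)·v(3/2) − (-1)·v(0) = 2·v(3/2) + v(0). Take V = H^1(0, 3/2); boundary term becomes part of RHS.
Weak formulation: find u (satisfying any essential BC) such that ∫_0^3/2 u'(x) v'(x) dx = ∫_0^3/2 f v dx + 2·v(3/2) + v(0) for all v ∈ V (Neumann data are natural BCs: they enter the RHS as boundary terms).
Substituting f(x) = 3*cos(2*π*x/3) - 2, the right-hand side is ∫_0^3/2 (3*cos(2*π*x/3) - 2) v dx + 2·v(3/2) + v(0).
Compatibility check (pure Neumann): taking v ≡ 1 ∈ V gives 0 = ∫_0^3/2 f dx + (2) − (-1), i.e. ∫_0^3/2 f dx must equal u'(0) − u'(3/2) = -3. Indeed ∫_0^3/2 (3*cos(2*π*x/3) - 2) dx = -3, so the data are compatible. The solution is then unique only up to an additive constant (fix it e.g. by requiring ∫_0^3/2 u dx = 0).


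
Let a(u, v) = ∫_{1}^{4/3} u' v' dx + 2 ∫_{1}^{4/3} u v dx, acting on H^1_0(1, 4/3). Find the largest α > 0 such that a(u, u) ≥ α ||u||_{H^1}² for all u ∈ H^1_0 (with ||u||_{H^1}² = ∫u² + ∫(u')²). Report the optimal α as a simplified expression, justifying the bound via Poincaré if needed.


α = 1

Coercivity of a(·,·) on H^1_0(1, 4/3) means a(u, u) ≥ α ||u||_{H^1}² for every u ∈ H^1_0.
The interval has length L = 1/3, and Poincaré/coercivity depend only on L. Here a(u, u) = ∫(u')² + (2)·∫u².
Here c = 2 ≥ 1, so a(u,u) = ∫(u')² + c∫u² ≥ ∫(u')² + ∫u² = ||u||_{H^1}², i.e. α = 1 works. No larger α is possible: a(u,u) ≥ α||u||_{H^1}² means (1−α)∫(u')² ≥ (α−c)∫u², and for the modes u_n = sin(nπ(x−x₀)/L) (x₀ the left endpoint) one has ∫u_n²/∫(u_n')² = (L/(nπ))² → 0, so a(u_n,u_n)/||u_n||_{H^1}² → 1. Hence the optimal constant is α = 1.
Therefore α = 1.


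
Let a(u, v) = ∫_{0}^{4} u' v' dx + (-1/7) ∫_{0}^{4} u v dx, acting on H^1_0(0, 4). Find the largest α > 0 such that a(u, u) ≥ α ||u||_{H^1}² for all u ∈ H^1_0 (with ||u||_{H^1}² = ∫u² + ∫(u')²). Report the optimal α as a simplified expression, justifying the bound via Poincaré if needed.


α = (-16/7 + π^2)/(π^2 + 16)

Coercivity of a(·,·) on H^1_0(0, 4) means a(u, u) ≥ α ||u||_{H^1}² for every u ∈ H^1_0.
The interval has length L = 4, and Poincaré/coercivity depend only on L. Here a(u, u) = ∫(u')² + (-1/7)·∫u².
Here c = -1/7 < 0 with |c| < (π/L)² = π^2/16, so coercivity still holds. The condition a(u,u) ≥ α||u||_{H^1}² reads (1−α)∫(u')² ≥ (α−c)∫u². Any admissible α is ≤ 1 (rapidly oscillating u have ∫u²/∫(u')² → 0), and α = 1 would force 0 ≥ (1−c)∫u², impossible since c < 1; so 1−α > 0. By the sharp Poincaré inequality on H^1_0 of an interval of length L, ∫(u')² ≥ (π/L)²∫u² with equality for the first sine mode sin(π(x−x₀)/L) (x₀ the left endpoint), so the inequality holds for all u iff (1−α)(π/L)² ≥ α − c, i.e. α ≤ ((π/L)² + c)/((π/L)² + 1) = (1 + c(L/π)²)/(1 + (L/π)²). (Direct route, valid since c ≤ 0: Poincaré gives c∫u² ≥ c(L/π)²∫(u')², so a(u,u) ≥ (1 + c(L/π)²)∫(u')², while ||u||_{H^1}² ≤ (1 + (L/π)²)∫(u')²; dividing yields the same α.) With (π/L)² = π^2/16 and c = -1/7, the largest admissible constant is α = ((π/L)² + c)/((π/L)² + 1).
Simplifying, α = (-16/7 + π^2)/(π^2 + 16).


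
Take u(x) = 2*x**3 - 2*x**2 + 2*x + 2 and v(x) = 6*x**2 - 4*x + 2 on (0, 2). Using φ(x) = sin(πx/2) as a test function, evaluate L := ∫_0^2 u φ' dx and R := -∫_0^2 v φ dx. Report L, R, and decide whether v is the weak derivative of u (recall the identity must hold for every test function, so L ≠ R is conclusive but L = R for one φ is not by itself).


LHS = -40/π + 192/π^3, RHS = -40/π + 192/π^3. Yes, v = u' weakly.

u(x) = 2*x**3 - 2*x**2 + 2*x + 2, classical derivative u'(x) = 6*x**2 - 4*x + 2.
φ(x) = sin(πx/2), so φ'(x) = π*cos(π*x/2)/2.
Note φ(0) = φ(2) = 0, so the boundary term u·φ vanishes.
LHS = ∫_0^2 u(x) φ'(x) dx = ∫_0^2 (π*x^3*cos(π*x/2) - π*x^2*cos(π*x/2) + π*x*cos(π*x/2) + π*cos(π*x/2)) dx. Term by term:
  ∫_0^2 π*cos(π*x/2) dx = 0;  ∫_0^2 π*x*cos(π*x/2) dx = -8/π;  ∫_0^2 π*x^3*cos(π*x/2) dx = -48/π + 192/π^3;
  ∫_0^2 -π*x^2*cos(π*x/2) dx = 16/π.
Sum: 0 − 8/π + -48/π + 192/π^3 + 16/π = -40/π + 192/π^3.
So LHS = -40/π + 192/π^3.
∫_0^2 v(x) φ(x) dx = ∫_0^2 (6*x^2*sin(π*x/2) - 4*x*sin(π*x/2) + 2*sin(π*x/2)) dx. Term by term:
  ∫_0^2 2*sin(π*x/2) dx = 8/π;  ∫_0^2 -4*x*sin(π*x/2) dx = -16/π;  ∫_0^2 6*x^2*sin(π*x/2) dx = -192/π^3 + 48/π.
Sum: 8/π − 16/π + -192/π^3 + 48/π = -192/π^3 + 40/π.
So RHS = -∫_0^2 v(x) φ(x) dx = -40/π + 192/π^3.
LHS = RHS, so the identity holds for this test φ.
Moreover u is smooth here and v(x) = u'(x) = 6*x**2 - 4*x + 2 pointwise, so the identity holds for every test function. Hence v is the weak derivative of u.


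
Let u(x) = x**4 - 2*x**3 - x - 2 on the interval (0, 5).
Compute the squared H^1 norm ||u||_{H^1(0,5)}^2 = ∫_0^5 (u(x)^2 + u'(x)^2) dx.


||u||_{H^1}^2 = 17365825/126

The H^1 norm (squared) on an interval (0, L) is
  ||u||_{H^1}^2 = ∫_0^L u(x)^2 dx + ∫_0^L u'(x)^2 dx.
Compute u'(x) = 4*x**3 - 6*x**2 - 1.
Then u(x)^2 = x**8 - 4*x**7 + 4*x**6 - 2*x**5 + 8*x**3 + x**2 + 4*x + 4 and u'(x)^2 = 16*x**6 - 48*x**5 + 36*x**4 - 8*x**3 + 12*x**2 + 1.
Integrate each monomial from 0 to 5 using ∫_0^5 c·x^n dx = c·5^(n+1)/(n+1):
  ∫_0^5 u(x)^2 dx = ∫_0^5 (x^8 - 4*x^7 + 4*x^6 - 2*x^5 + 8*x^3 + x^2 + 4*x + 4) dx. Term by term:
    ∫_0^5 x^8 dx = 1953125/9;  ∫_0^5 -4*x^7 dx = -390625/2;  ∫_0^5 4*x^6 dx = 312500/7;
    ∫_0^5 -2*x^5 dx = -15625/3;  ∫_0^5 8*x^3 dx = 1250;  ∫_0^5 x^2 dx = 125/3;
    ∫_0^5 4*x dx = 50;  ∫_0^5 4 dx = 20.
  Sum: 1953125/9 − 390625/2 + 312500/7 − 15625/3 + 1250 + 125/3 + 50 + 20 = 7874695/126.
  ∫_0^5 u'(x)^2 dx = ∫_0^5 (16*x^6 - 48*x^5 + 36*x^4 - 8*x^3 + 12*x^2 + 1) dx. Term by term:
    ∫_0^5 16*x^6 dx = 1250000/7;  ∫_0^5 -48*x^5 dx = -125000;  ∫_0^5 36*x^4 dx = 22500;
    ∫_0^5 -8*x^3 dx = -1250;  ∫_0^5 12*x^2 dx = 500;  ∫_0^5 1 dx = 5.
  Sum: 1250000/7 − 125000 + 22500 − 1250 + 500 + 5 = 527285/7.
Adding: ||u||_{H^1}^2 = 7874695/126 + 527285/7 = 17365825/126.


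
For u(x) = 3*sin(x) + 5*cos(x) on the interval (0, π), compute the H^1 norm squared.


||u||_{H^1(0,π)}^2 = 34*π

u'(x) = -5*sin(x) + 3*cos(x).
Expand u² and (u')² and integrate term by term on (0, π), using: for integers n ≥ 1, ∫_0^π sin²(nx) dx = ∫_0^π cos²(nx) dx = π/2; for n ≠ n', ∫_0^π sin(nx)sin(n'x) dx = ∫_0^π cos(nx)cos(n'x) dx = 0; and by product-to-sum, ∫_0^π sin(nx)cos(n'x) dx = ½∫_0^π [sin((n+n')x) + sin((n−n')x)] dx, which is 0 when n+n' is even and 2n/(n²−n'²) when n+n' is odd (it need not vanish on (0, π)).
  u² squared terms: (3)²·∫sin(x)² dx = 9·π/2 = 9*π/2;  (5)²·∫cos(x)² dx = 25·π/2 = 25*π/2.
  u² cross terms: 2·(3)·(5)·∫sin(x)·cos(x) dx = 30·(0) = 0.
  So ∫_0^π u² dx = 9*π/2 + 25*π/2 + 0 = 17*π.
  (u')² squared terms: (-5)²·∫sin(x)² dx = 25·π/2 = 25*π/2;  (3)²·∫cos(x)² dx = 9·π/2 = 9*π/2.
  (u')² cross terms: 2·(-5)·(3)·∫sin(x)·cos(x) dx = -30·(0) = 0.
  So ∫_0^π (u')² dx = 25*π/2 + 9*π/2 + 0 = 17*π.
||u||_{H^1}^2 = (17*π) + (17*π) = 34*π.


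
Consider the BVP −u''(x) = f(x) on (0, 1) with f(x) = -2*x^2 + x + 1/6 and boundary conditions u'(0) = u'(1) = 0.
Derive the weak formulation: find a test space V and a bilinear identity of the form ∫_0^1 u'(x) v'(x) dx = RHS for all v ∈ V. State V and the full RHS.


V = H^1(0, 1) (no boundary constraint on v; u is determined up to an additive constant); weak form: ∫_0^1 u'v' dx = ∫_0^1 (-2*x^2 + x + 1/6) v dx for all v ∈ V.

Multiply both sides by a test function v and integrate from 0 to 1:
  ∫_0^1 −u''(x) v(x) dx = ∫_0^1 f(x) v(x) dx.
Integrate the LHS by parts once:
  ∫_0^1 −u'' v dx = −[u'(x) v(x)]_0^1 + ∫_0^1 u'(x) v'(x) dx.
Thus ∫_0^1 u'(x) v'(x) dx = ∫_0^1 f(x) v(x) dx + [u'(x) v(x)]_0^1.
Choose V so that boundary terms are either known or forced to vanish.
u has homogeneous Neumann: u'(0) = u'(1) = 0. So [u' v]_0^1 = 0·v(1) − 0·v(0) = 0 for any v; take V = H^1(0, 1).
Weak formulation: find u (satisfying any essential BC) such that ∫_0^1 u'(x) v'(x) dx = ∫_0^1 f v dx for all v ∈ V (homogeneous Neumann, so boundary terms vanish).
Substituting f(x) = -2*x^2 + x + 1/6, the right-hand side is ∫_0^1 (-2*x^2 + x + 1/6) v dx.
Compatibility check (pure Neumann): taking v ≡ 1 ∈ V gives 0 = ∫_0^1 f dx + (0) − (0), i.e. ∫_0^1 f dx must equal u'(0) − u'(1) = 0. Indeed ∫_0^1 (-2*x^2 + x + 1/6) dx = 0, so the data are compatible. The solution is then unique only up to an additive constant (fix it e.g. by requiring ∫_0^1 u dx = 0).


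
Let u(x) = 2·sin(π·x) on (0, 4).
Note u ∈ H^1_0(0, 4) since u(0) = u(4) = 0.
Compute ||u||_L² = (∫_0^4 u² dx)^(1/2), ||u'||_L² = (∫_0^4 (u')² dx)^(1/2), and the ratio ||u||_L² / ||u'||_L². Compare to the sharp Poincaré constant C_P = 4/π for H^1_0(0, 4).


||u||_L² / ||u'||_L² = 1/π < C_P = 4/π.

u(x) = 2·sin(π·x), so u'(x) = 2*π*cos(π*x).
Writing u(x) = A·sin(kπx/L) with A = 2 and k = 4, use ∫_0^L sin²(kπx/L) dx = L/2 and ∫_0^L cos²(kπx/L) dx = L/2.
u² = 4·sin²(π·x) and (u')² = 4*π^2·cos²(π·x), and each of sin², cos² integrates to L/2 = 2 over (0, 4).
∫_0^4 u² dx = 8, so ||u||_L² = 2*sqrt(2).
∫_0^4 (u')² dx = 8*π^2, so ||u'||_L² = 2*sqrt(2)*π.
Ratio ||u||_L² / ||u'||_L² = 1/π.
Sharp Poincaré constant on H^1_0(0, 4) is C_P = L/π = 4/π, achieved by sin(π/4·x).
This is the k = 4 harmonic; the ratio L/(kπ) is strictly less than C_P = L/π, consistent with the sharp inequality ||u||_L² ≤ C_P ||u'||_L².


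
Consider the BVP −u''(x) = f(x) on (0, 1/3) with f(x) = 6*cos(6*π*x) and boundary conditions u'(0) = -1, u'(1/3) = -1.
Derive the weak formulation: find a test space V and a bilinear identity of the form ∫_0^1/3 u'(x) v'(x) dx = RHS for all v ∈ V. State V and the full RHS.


V = H^1(0, 1/3) (v unrestricted at boundary; u is determined up to an additive constant); weak form: ∫_0^1/3 u'v' dx = ∫_0^1/3 (6*cos(6*π*x)) v dx − v(1/3) + v(0) for all v ∈ V.

Multiply both sides by a test function v and integrate from 0 to 1/3:
  ∫_0^1/3 −u''(x) v(x) dx = ∫_0^1/3 f(x) v(x) dx.
Integrate the LHS by parts once:
  ∫_0^1/3 −u'' v dx = −[u'(x) v(x)]_0^1/3 + ∫_0^1/3 u'(x) v'(x) dx.
Thus ∫_0^1/3 u'(x) v'(x) dx = ∫_0^1/3 f(x) v(x) dx + [u'(x) v(x)]_0^1/3.
Choose V so that boundary terms are either known or forced to vanish.
u has inhomogeneous Neumann u'(0) = -1, u'(1/3) = -1. [u' v]_0^1/3 = (-1)·v(1/3) − (-1)·v(0) = − v(1/3) + v(0). Take V = H^1(0, 1/3); boundary term becomes part of RHS.
Weak formulation: find u (satisfying any essential BC) such that ∫_0^1/3 u'(x) v'(x) dx = ∫_0^1/3 f v dx − v(1/3) + v(0) for all v ∈ V (Neumann data are natural BCs: they enter the RHS as boundary terms).
Substituting f(x) = 6*cos(6*π*x), the right-hand side is ∫_0^1/3 (6*cos(6*π*x)) v dx − v(1/3) + v(0).
Compatibility check (pure Neumann): taking v ≡ 1 ∈ V gives 0 = ∫_0^1/3 f dx + (-1) − (-1), i.e. ∫_0^1/3 f dx must equal u'(0) − u'(1/3) = 0. Indeed ∫_0^1/3 (6*cos(6*π*x)) dx = 0, so the data are compatible. The solution is then unique only up to an additive constant (fix it e.g. by requiring ∫_0^1/3 u dx = 0).


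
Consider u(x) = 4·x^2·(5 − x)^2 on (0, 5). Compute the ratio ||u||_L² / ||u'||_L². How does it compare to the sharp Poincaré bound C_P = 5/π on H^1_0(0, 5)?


||u||_L² / ||u'||_L² = 5*sqrt(3)/6 < C_P = 5/π.

u(x) = 4·x^2·(5 − x)^2, so u'(x) = 8*x*(x - 5)*(2*x - 5).
u(x) = 4·x^2·(5 − x)^2 vanishes at x = 0 and x = 5, so u ∈ H^1_0(0, 5). Differentiate via the product rule and integrate the resulting polynomials term by term.
  ∫_0^5 u² dx = ∫_0^5 (16*x^8 - 320*x^7 + 2400*x^6 - 8000*x^5 + 10000*x^4) dx. Term by term:
    ∫_0^5 16*x^8 dx = 31250000/9;  ∫_0^5 -320*x^7 dx = -15625000;  ∫_0^5 2400*x^6 dx = 187500000/7;
    ∫_0^5 -8000*x^5 dx = -62500000/3;  ∫_0^5 10000*x^4 dx = 6250000.
  Sum: 31250000/9 − 15625000 + 187500000/7 − 62500000/3 + 6250000 = 3125000/63.
  ∫_0^5 (u')² dx = ∫_0^5 (256*x^6 - 3840*x^5 + 20800*x^4 - 48000*x^3 + 40000*x^2) dx. Term by term:
    ∫_0^5 256*x^6 dx = 20000000/7;  ∫_0^5 -3840*x^5 dx = -10000000;  ∫_0^5 20800*x^4 dx = 13000000;
    ∫_0^5 -48000*x^3 dx = -7500000;  ∫_0^5 40000*x^2 dx = 5000000/3.
  Sum: 20000000/7 − 10000000 + 13000000 − 7500000 + 5000000/3 = 500000/21.
∫_0^5 u² dx = 3125000/63, so ||u||_L² = 1250*sqrt(14)/21.
∫_0^5 (u')² dx = 500000/21, so ||u'||_L² = 500*sqrt(42)/21.
Ratio ||u||_L² / ||u'||_L² = 5*sqrt(3)/6.
Sharp Poincaré constant on H^1_0(0, 5) is C_P = L/π = 5/π, achieved by sin(π/5·x).
A polynomial bump cannot attain the sharp Poincaré constant (only the first sine eigenfunction does), so the ratio is strictly less than C_P, consistent with ||u||_L² ≤ C_P ||u'||_L².


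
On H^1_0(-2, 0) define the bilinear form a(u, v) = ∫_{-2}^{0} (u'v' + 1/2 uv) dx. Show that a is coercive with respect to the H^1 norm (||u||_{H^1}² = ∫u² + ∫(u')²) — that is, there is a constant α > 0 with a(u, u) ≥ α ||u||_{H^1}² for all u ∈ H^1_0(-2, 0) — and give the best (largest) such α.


α = (2 + π^2)/(4 + π^2)

Coercivity of a(·,·) on H^1_0(-2, 0) means a(u, u) ≥ α ||u||_{H^1}² for every u ∈ H^1_0.
The interval has length L = 2, and Poincaré/coercivity depend only on L. Here a(u, u) = ∫(u')² + (1/2)·∫u².
Here 0 < c = 1/2 < 1. The condition a(u,u) ≥ α||u||_{H^1}² reads (1−α)∫(u')² ≥ (α−c)∫u². Any admissible α is ≤ 1 (rapidly oscillating u have ∫u²/∫(u')² → 0), and α = 1 would force 0 ≥ (1−c)∫u², impossible since c < 1; so 1−α > 0. By the sharp Poincaré inequality on H^1_0 of an interval of length L, ∫(u')² ≥ (π/L)²∫u² with equality for the first sine mode sin(π(x−x₀)/L) (x₀ the left endpoint), so the inequality holds for all u iff (1−α)(π/L)² ≥ α − c, i.e. α ≤ ((π/L)² + c)/((π/L)² + 1) = (1 + c(L/π)²)/(1 + (L/π)²). With (π/L)² = π^2/4 and c = 1/2, the largest admissible constant is α = ((π/L)² + c)/((π/L)² + 1).
Simplifying, α = (2 + π^2)/(4 + π^2).
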